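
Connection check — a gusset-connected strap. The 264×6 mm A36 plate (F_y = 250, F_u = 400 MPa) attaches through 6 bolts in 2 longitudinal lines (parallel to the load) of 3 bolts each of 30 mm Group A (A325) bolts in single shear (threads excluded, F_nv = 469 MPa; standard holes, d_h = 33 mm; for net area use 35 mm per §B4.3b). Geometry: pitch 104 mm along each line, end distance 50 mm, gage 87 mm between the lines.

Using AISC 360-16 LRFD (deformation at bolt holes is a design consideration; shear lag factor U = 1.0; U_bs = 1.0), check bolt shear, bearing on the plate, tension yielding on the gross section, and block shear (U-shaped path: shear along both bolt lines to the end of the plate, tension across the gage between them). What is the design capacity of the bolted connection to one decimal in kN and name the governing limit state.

Bolt shear: A_b = π(30)²/4 = 706.86 mm². φR_n = 0.75 × 469 × 706.86 × 6 × 1 = 1491.8 kN.
Bearing (6 mm plate, F_u = 400 MPa): end bolts L_c = 50 − 33/2 = 33.5, R_n = min(1.2×33.5×6×400, 2.4×30×6×400) = 96.48 kN/bolt; interior L_c = 104 − 33 = 71, R_n = 172.8 kN/bolt. φR_n = 0.75 × (2×96.48 + 4×172.8) = 663.1 kN.
Tension yield (gross): A_g = 264×6 = 1584 mm². φR_n = 0.90 × 250 × 1584 = 356.4 kN.
Block shear: shear path 2×[50+2×104] = 2×258 mm, A_gv = 3096, A_nv = 2×(258 − 2.5×35)×6 = 2046 mm²; tension across gage: (87 − 1×35)×6 = 312 mm². R_n = min(0.6×400×2046, 0.6×250×3096) + 1.0×400×312 = min(491.04, 464.4) + 124.8 = 589.2 kN. φR_n = 0.75 × 589.2 = 441.9 kN.
Governing: min(1491.8, 663.1, 356.4, 441.9) = 356.4 kN → gross-section yield.

356.4 kN (gross-section yield governs)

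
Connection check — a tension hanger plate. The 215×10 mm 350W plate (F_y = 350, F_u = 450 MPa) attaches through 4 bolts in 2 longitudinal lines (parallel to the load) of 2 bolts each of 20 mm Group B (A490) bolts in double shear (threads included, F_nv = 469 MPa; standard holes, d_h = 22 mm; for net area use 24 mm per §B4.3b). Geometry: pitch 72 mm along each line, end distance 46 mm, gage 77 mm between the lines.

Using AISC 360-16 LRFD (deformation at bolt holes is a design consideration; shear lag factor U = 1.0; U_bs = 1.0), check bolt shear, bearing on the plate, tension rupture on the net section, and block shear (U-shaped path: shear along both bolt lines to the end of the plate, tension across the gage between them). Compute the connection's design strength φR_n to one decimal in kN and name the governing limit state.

Bolt shear: A_b = π(20)²/4 = 314.16 mm². φR_n = 0.75 × 469 × 314.16 × 4 × 2 = 884.0 kN.
Bearing (10 mm plate, F_u = 450 MPa): end bolts L_c = 46 − 22/2 = 35, R_n = min(1.2×35×10×450, 2.4×20×10×450) = 189 kN/bolt; interior L_c = 72 − 22 = 50, R_n = 216 kN/bolt. φR_n = 0.75 × (2×189 + 2×216) = 607.5 kN.
Tension rupture (net): A_n = (215 − 2×24)×10 = 1670 mm² (U = 1.0, A_e = A_n). φR_n = 0.75 × 450 × 1670 = 563.6 kN.
Block shear: shear path 2×[46+1×72] = 2×118 mm, A_gv = 2360, A_nv = 2×(118 − 1.5×24)×10 = 1640 mm²; tension across gage: (77 − 1×24)×10 = 530 mm². R_n = min(0.6×450×1640, 0.6×350×2360) + 1.0×450×530 = min(442.8, 495.6) + 238.5 = 681.3 kN. φR_n = 0.75 × 681.3 = 511.0 kN.
Governing: min(884.0, 607.5, 563.6, 511.0) = 511.0 kN → block shear.

511.0 kN (block shear governs)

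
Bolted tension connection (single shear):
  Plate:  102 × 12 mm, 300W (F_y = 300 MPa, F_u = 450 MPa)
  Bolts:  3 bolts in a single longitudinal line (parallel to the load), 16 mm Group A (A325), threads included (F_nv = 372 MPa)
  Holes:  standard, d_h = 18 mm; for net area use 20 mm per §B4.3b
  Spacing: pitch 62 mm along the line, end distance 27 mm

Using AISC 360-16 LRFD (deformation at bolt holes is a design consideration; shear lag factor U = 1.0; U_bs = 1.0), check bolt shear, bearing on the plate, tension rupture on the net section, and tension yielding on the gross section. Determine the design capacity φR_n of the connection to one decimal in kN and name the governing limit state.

168.3 kN (bolt shear governs)

Bolt shear: A_b = π(16)²/4 = 201.06 mm². φR_n = 0.75 × 372 × 201.06 × 3 × 1 = 168.3 kN.
Bearing (12 mm plate, F_u = 450 MPa): end bolts L_c = 27 − 18/2 = 18, R_n = min(1.2×18×12×450, 2.4×16×12×450) = 116.64 kN/bolt; interior L_c = 62 − 18 = 44, R_n = 207.36 kN/bolt. φR_n = 0.75 × (1×116.64 + 2×207.36) = 398.5 kN.
Tension rupture (net): A_n = (102 − 1×20)×12 = 984 mm² (U = 1.0, A_e = A_n). φR_n = 0.75 × 450 × 984 = 332.1 kN.
Tension yield (gross): A_g = 102×12 = 1224 mm². φR_n = 0.90 × 300 × 1224 = 330.5 kN.
Governing: min(168.3, 398.5, 332.1, 330.5) = 168.3 kN → bolt shear.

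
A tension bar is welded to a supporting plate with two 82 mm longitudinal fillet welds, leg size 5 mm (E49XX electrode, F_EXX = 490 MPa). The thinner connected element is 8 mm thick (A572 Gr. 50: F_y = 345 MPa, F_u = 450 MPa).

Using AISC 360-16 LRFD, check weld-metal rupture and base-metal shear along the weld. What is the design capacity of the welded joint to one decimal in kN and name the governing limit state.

127.8 kN (weld metal governs)

Weld metal: throat = 0.707×5 = 3.535 mm, L = 2×82 = 164 mm. φR_n = 0.75 × 0.6 × 490 × 3.535 × 164 = 127.8 kN.
Base metal shear (8 mm plate): yield φR_n = 1.0×0.6×345×8×164 = 271.6 kN; rupture φR_n = 0.75×0.6×450×8×164 = 265.7 kN; take 265.7 kN (rupture).
Governing: min(127.8, 265.7) = 127.8 kN → weld metal.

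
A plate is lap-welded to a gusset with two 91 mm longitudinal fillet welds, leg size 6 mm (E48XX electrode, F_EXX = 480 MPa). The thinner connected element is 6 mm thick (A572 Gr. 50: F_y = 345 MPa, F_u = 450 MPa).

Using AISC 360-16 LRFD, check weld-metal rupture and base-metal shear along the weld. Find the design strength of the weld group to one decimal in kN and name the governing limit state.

Weld metal: throat = 0.707×6 = 4.242 mm, L = 2×91 = 182 mm. φR_n = 0.75 × 0.6 × 480 × 4.242 × 182 = 166.8 kN.
Base metal shear (6 mm plate): yield φR_n = 1.0×0.6×345×6×182 = 226.0 kN; rupture φR_n = 0.75×0.6×450×6×182 = 221.1 kN; take 221.1 kN (rupture).
Governing: min(166.8, 221.1) = 166.8 kN → weld metal.

166.8 kN (weld metal governs)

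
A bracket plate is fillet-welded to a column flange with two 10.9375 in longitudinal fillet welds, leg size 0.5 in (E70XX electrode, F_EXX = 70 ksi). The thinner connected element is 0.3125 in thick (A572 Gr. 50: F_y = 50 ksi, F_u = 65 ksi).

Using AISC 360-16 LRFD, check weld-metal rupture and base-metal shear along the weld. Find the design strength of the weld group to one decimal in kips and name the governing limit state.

Weld metal: throat = 0.707×0.5 = 0.3535 in, L = 2×10.9375 = 21.875 in. φR_n = 0.75 × 0.6 × 70 × 0.3535 × 21.875 = 243.6 kips.
Base metal shear (0.3125 in plate): yield φR_n = 1.0×0.6×50×0.3125×21.875 = 205.1 kips; rupture φR_n = 0.75×0.6×65×0.3125×21.875 = 200.0 kips; take 200.0 kips (rupture).
Governing: min(243.6, 200.0) = 200.0 kips → base-metal shear.

200.0 kips (base-metal shear governs)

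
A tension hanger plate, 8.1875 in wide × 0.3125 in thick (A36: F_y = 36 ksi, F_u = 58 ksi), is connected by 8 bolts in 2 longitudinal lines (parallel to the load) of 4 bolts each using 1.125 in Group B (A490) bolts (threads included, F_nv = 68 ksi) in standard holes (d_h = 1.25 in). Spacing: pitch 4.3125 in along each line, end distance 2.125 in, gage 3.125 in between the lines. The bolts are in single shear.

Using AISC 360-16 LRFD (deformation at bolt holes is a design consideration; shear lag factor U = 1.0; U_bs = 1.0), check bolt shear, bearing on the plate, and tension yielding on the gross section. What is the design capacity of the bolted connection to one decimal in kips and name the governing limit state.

82.9 kips (gross-section yield governs)

Bolt shear: A_b = π(1.125)²/4 = 0.99402 in². φR_n = 0.75 × 68 × 0.99402 × 8 × 1 = 405.6 kips.
Bearing (0.3125 in plate, F_u = 58 ksi): end bolts L_c = 2.125 − 1.25/2 = 1.5, R_n = min(1.2×1.5×0.3125×58, 2.4×1.125×0.3125×58) = 32.625 kips/bolt; interior L_c = 4.3125 − 1.25 = 3.0625, R_n = 48.938 kips/bolt. φR_n = 0.75 × (2×32.625 + 6×48.938) = 269.2 kips.
Tension yield (gross): A_g = 8.1875×0.3125 = 2.5586 in². φR_n = 0.90 × 36 × 2.5586 = 82.9 kips.
Governing: min(405.6, 269.2, 82.9) = 82.9 kips → gross-section yield.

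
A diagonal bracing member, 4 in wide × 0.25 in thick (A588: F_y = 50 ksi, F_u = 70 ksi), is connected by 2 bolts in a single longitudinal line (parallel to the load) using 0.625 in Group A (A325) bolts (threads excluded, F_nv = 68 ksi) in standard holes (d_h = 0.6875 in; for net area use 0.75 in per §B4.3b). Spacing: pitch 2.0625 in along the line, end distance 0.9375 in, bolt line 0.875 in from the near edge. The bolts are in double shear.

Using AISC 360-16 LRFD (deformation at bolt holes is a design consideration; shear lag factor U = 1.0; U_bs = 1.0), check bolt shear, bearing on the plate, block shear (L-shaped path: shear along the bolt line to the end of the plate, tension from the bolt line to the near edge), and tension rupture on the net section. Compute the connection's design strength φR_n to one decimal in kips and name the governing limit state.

21.3 kips (block shear governs)

Bolt shear: A_b = π(0.625)²/4 = 0.3068 in². φR_n = 0.75 × 68 × 0.3068 × 2 × 2 = 62.6 kips.
Bearing (0.25 in plate, F_u = 70 ksi): end bolts L_c = 0.9375 − 0.6875/2 = 0.59375, R_n = min(1.2×0.59375×0.25×70, 2.4×0.625×0.25×70) = 12.469 kips/bolt; interior L_c = 2.0625 − 0.6875 = 1.375, R_n = 26.25 kips/bolt. φR_n = 0.75 × (1×12.469 + 1×26.25) = 29.0 kips.
Block shear: shear path 1×[0.9375+1×2.0625] = 1×3 in, A_gv = 0.75, A_nv = 1×(3 − 1.5×0.75)×0.25 = 0.46875 in²; tension to near edge: (0.875 − 0.5×0.75)×0.25 = 0.125 in². R_n = min(0.6×70×0.46875, 0.6×50×0.75) + 1.0×70×0.125 = min(19.688, 22.5) + 8.75 = 28.438 kips. φR_n = 0.75 × 28.438 = 21.3 kips.
Tension rupture (net): A_n = (4 − 1×0.75)×0.25 = 0.8125 in² (U = 1.0, A_e = A_n). φR_n = 0.75 × 70 × 0.8125 = 42.7 kips.
Governing: min(62.6, 29.0, 21.3, 42.7) = 21.3 kips → block shear.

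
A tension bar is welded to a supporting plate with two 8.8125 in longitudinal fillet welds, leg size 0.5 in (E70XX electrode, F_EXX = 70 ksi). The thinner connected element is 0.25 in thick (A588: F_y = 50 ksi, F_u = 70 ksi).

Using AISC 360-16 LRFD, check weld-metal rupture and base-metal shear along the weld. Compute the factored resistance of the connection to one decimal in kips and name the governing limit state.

132.2 kips (base-metal shear governs)

Weld metal: throat = 0.707×0.5 = 0.3535 in, L = 2×8.8125 = 17.625 in. φR_n = 0.75 × 0.6 × 70 × 0.3535 × 17.625 = 196.3 kips.
Base metal shear (0.25 in plate): yield φR_n = 1.0×0.6×50×0.25×17.625 = 132.2 kips; rupture φR_n = 0.75×0.6×70×0.25×17.625 = 138.8 kips; take 132.2 kips (yield).
Governing: min(196.3, 132.2) = 132.2 kips → base-metal shear.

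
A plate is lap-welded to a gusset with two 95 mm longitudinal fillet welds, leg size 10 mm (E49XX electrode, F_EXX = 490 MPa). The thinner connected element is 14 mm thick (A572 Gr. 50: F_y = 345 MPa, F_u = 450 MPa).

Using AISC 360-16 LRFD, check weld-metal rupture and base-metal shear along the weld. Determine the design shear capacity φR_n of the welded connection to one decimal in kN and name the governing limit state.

296.2 kN (weld metal governs)

Weld metal: throat = 0.707×10 = 7.07 mm, L = 2×95 = 190 mm. φR_n = 0.75 × 0.6 × 490 × 7.07 × 190 = 296.2 kN.
Base metal shear (14 mm plate): yield φR_n = 1.0×0.6×345×14×190 = 550.6 kN; rupture φR_n = 0.75×0.6×450×14×190 = 538.7 kN; take 538.7 kN (rupture).
Governing: min(296.2, 538.7) = 296.2 kN → weld metal.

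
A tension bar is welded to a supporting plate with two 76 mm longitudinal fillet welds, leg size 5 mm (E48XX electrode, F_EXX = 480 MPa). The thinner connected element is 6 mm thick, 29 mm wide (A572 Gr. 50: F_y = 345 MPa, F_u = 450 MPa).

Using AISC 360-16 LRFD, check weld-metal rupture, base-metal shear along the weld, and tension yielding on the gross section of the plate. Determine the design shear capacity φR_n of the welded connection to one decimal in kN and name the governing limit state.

54.0 kN (gross-section yield governs)

Weld metal: throat = 0.707×5 = 3.535 mm, L = 2×76 = 152 mm. φR_n = 0.75 × 0.6 × 480 × 3.535 × 152 = 116.1 kN.
Base metal shear (6 mm plate): yield φR_n = 1.0×0.6×345×6×152 = 188.8 kN; rupture φR_n = 0.75×0.6×450×6×152 = 184.7 kN; take 184.7 kN (rupture).
Tension yield (gross): A_g = 29×6 = 174 mm². φR_n = 0.90 × 345 × 174 = 54.0 kN.
Governing: min(116.1, 184.7, 54.0) = 54.0 kN → gross-section yield.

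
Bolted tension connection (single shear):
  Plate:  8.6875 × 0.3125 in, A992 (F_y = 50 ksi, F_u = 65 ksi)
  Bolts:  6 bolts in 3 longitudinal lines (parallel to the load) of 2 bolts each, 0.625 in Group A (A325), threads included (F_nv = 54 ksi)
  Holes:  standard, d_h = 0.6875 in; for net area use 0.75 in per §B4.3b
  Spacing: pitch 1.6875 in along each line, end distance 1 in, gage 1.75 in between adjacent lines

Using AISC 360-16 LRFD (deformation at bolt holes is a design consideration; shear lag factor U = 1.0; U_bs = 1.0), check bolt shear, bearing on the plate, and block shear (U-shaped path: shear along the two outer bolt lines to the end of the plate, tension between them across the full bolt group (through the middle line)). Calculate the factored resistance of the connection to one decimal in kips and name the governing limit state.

59.0 kips (block shear governs)

Bolt shear: A_b = π(0.625)²/4 = 0.3068 in². φR_n = 0.75 × 54 × 0.3068 × 6 × 1 = 74.6 kips.
Bearing (0.3125 in plate, F_u = 65 ksi): end bolts L_c = 1 − 0.6875/2 = 0.65625, R_n = min(1.2×0.65625×0.3125×65, 2.4×0.625×0.3125×65) = 15.996 kips/bolt; interior L_c = 1.6875 − 0.6875 = 1, R_n = 24.375 kips/bolt. φR_n = 0.75 × (3×15.996 + 3×24.375) = 90.8 kips.
Block shear: shear path 2×[1+1×1.6875] = 2×2.6875 in, A_gv = 1.6797, A_nv = 2×(2.6875 − 1.5×0.75)×0.3125 = 0.97656 in²; tension across gage: (3.5 − 2×0.75)×0.3125 = 0.625 in². R_n = min(0.6×65×0.97656, 0.6×50×1.6797) + 1.0×65×0.625 = min(38.086, 50.391) + 40.625 = 78.711 kips. φR_n = 0.75 × 78.711 = 59.0 kips.
Governing: min(74.6, 90.8, 59.0) = 59.0 kips → block shear.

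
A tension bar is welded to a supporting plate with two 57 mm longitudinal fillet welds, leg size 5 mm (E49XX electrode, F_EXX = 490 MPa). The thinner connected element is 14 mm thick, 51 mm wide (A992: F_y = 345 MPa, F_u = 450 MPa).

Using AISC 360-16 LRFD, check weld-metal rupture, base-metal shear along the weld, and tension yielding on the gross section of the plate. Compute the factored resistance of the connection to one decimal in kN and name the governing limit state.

Weld metal: throat = 0.707×5 = 3.535 mm, L = 2×57 = 114 mm. φR_n = 0.75 × 0.6 × 490 × 3.535 × 114 = 88.9 kN.
Base metal shear (14 mm plate): yield φR_n = 1.0×0.6×345×14×114 = 330.4 kN; rupture φR_n = 0.75×0.6×450×14×114 = 323.2 kN; take 323.2 kN (rupture).
Tension yield (gross): A_g = 51×14 = 714 mm². φR_n = 0.90 × 345 × 714 = 221.7 kN.
Governing: min(88.9, 323.2, 221.7) = 88.9 kN → weld metal.

88.9 kN (weld metal governs)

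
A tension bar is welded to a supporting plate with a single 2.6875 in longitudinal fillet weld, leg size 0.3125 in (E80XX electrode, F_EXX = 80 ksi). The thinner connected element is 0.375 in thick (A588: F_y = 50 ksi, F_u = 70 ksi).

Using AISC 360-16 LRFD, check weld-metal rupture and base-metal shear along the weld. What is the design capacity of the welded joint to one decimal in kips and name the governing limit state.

21.4 kips (weld metal governs)

Weld metal: throat = 0.707×0.3125 = 0.22094 in, L = 2.6875 in. φR_n = 0.75 × 0.6 × 80 × 0.22094 × 2.6875 = 21.4 kips.
Base metal shear (0.375 in plate): yield φR_n = 1.0×0.6×50×0.375×2.6875 = 30.2 kips; rupture φR_n = 0.75×0.6×70×0.375×2.6875 = 31.7 kips; take 30.2 kips (yield).
Governing: min(21.4, 30.2) = 21.4 kips → weld metal.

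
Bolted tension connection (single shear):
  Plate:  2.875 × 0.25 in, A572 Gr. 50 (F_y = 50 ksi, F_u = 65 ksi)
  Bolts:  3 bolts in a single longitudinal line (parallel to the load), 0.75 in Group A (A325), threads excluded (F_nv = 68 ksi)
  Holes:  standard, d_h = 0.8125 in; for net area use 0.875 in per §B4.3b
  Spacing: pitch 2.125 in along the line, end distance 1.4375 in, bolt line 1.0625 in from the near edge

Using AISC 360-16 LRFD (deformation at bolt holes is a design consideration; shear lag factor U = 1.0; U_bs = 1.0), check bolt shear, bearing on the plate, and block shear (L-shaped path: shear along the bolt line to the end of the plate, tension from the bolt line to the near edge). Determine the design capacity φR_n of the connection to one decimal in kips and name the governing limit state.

33.2 kips (block shear governs)

Bolt shear: A_b = π(0.75)²/4 = 0.44179 in². φR_n = 0.75 × 68 × 0.44179 × 3 × 1 = 67.6 kips.
Bearing (0.25 in plate, F_u = 65 ksi): end bolts L_c = 1.4375 − 0.8125/2 = 1.03125, R_n = min(1.2×1.03125×0.25×65, 2.4×0.75×0.25×65) = 20.109 kips/bolt; interior L_c = 2.125 − 0.8125 = 1.3125, R_n = 25.594 kips/bolt. φR_n = 0.75 × (1×20.109 + 2×25.594) = 53.5 kips.
Block shear: shear path 1×[1.4375+2×2.125] = 1×5.6875 in, A_gv = 1.4219, A_nv = 1×(5.6875 − 2.5×0.875)×0.25 = 0.875 in²; tension to near edge: (1.0625 − 0.5×0.875)×0.25 = 0.15625 in². R_n = min(0.6×65×0.875, 0.6×50×1.4219) + 1.0×65×0.15625 = min(34.125, 42.657) + 10.156 = 44.281 kips. φR_n = 0.75 × 44.281 = 33.2 kips.
Governing: min(67.6, 53.5, 33.2) = 33.2 kips → block shear.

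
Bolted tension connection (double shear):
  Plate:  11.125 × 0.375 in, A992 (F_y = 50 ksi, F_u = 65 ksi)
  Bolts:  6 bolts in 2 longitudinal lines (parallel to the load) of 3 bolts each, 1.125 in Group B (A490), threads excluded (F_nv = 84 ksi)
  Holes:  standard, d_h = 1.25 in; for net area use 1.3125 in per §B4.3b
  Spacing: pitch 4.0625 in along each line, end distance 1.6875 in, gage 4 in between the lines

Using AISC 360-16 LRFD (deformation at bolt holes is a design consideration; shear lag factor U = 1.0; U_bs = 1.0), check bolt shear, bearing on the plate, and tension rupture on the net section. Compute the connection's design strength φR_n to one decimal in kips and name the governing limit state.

155.4 kips (net-section rupture governs)

Bolt shear: A_b = π(1.125)²/4 = 0.99402 in². φR_n = 0.75 × 84 × 0.99402 × 6 × 2 = 751.5 kips.
Bearing (0.375 in plate, F_u = 65 ksi): end bolts L_c = 1.6875 − 1.25/2 = 1.0625, R_n = min(1.2×1.0625×0.375×65, 2.4×1.125×0.375×65) = 31.078 kips/bolt; interior L_c = 4.0625 − 1.25 = 2.8125, R_n = 65.813 kips/bolt. φR_n = 0.75 × (2×31.078 + 4×65.813) = 244.1 kips.
Tension rupture (net): A_n = (11.125 − 2×1.3125)×0.375 = 3.1875 in² (U = 1.0, A_e = A_n). φR_n = 0.75 × 65 × 3.1875 = 155.4 kips.
Governing: min(751.5, 244.1, 155.4) = 155.4 kips → net-section rupture.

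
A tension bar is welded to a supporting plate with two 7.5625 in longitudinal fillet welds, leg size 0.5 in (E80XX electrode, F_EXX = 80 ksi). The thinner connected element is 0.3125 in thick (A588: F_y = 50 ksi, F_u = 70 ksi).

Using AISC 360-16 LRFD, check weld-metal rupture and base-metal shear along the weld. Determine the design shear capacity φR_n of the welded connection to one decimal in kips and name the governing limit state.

141.8 kips (base-metal shear governs)

Weld metal: throat = 0.707×0.5 = 0.3535 in, L = 2×7.5625 = 15.125 in. φR_n = 0.75 × 0.6 × 80 × 0.3535 × 15.125 = 192.5 kips.
Base metal shear (0.3125 in plate): yield φR_n = 1.0×0.6×50×0.3125×15.125 = 141.8 kips; rupture φR_n = 0.75×0.6×70×0.3125×15.125 = 148.9 kips; take 141.8 kips (yield).
Governing: min(192.5, 141.8) = 141.8 kips → base-metal shear.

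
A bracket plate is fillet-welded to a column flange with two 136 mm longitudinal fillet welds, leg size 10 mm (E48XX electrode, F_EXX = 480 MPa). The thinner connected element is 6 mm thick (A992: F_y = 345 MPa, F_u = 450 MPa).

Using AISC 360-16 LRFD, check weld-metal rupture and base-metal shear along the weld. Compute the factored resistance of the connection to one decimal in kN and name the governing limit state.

Weld metal: throat = 0.707×10 = 7.07 mm, L = 2×136 = 272 mm. φR_n = 0.75 × 0.6 × 480 × 7.07 × 272 = 415.4 kN.
Base metal shear (6 mm plate): yield φR_n = 1.0×0.6×345×6×272 = 337.8 kN; rupture φR_n = 0.75×0.6×450×6×272 = 330.5 kN; take 330.5 kN (rupture).
Governing: min(415.4, 330.5) = 330.5 kN → base-metal shear.

330.5 kN (base-metal shear governs)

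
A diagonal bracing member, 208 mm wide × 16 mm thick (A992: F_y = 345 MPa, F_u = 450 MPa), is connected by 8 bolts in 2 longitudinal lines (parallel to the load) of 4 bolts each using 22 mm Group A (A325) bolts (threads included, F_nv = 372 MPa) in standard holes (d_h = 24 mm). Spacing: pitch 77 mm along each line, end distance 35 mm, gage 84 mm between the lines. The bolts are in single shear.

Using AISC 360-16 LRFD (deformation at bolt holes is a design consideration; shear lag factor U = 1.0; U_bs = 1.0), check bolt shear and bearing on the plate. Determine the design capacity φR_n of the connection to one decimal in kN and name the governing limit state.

848.5 kN (bolt shear governs)

Bolt shear: A_b = π(22)²/4 = 380.13 mm². φR_n = 0.75 × 372 × 380.13 × 8 × 1 = 848.5 kN.
Bearing (16 mm plate, F_u = 450 MPa): end bolts L_c = 35 − 24/2 = 23, R_n = min(1.2×23×16×450, 2.4×22×16×450) = 198.72 kN/bolt; interior L_c = 77 − 24 = 53, R_n = 380.16 kN/bolt. φR_n = 0.75 × (2×198.72 + 6×380.16) = 2008.8 kN.
Governing: min(848.5, 2008.8) = 848.5 kN → bolt shear.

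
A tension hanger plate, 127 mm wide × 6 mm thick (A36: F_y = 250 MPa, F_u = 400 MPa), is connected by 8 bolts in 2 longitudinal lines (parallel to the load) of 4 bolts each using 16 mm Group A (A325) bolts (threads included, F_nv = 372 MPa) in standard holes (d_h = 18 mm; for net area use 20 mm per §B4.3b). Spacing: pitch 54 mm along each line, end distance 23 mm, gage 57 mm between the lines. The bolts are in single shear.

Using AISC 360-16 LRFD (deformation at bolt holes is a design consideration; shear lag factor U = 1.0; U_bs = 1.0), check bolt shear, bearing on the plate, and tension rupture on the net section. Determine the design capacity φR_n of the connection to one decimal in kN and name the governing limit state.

156.6 kN (net-section rupture governs)

Bolt shear: A_b = π(16)²/4 = 201.06 mm². φR_n = 0.75 × 372 × 201.06 × 8 × 1 = 448.8 kN.
Bearing (6 mm plate, F_u = 400 MPa): end bolts L_c = 23 − 18/2 = 14, R_n = min(1.2×14×6×400, 2.4×16×6×400) = 40.32 kN/bolt; interior L_c = 54 − 18 = 36, R_n = 92.16 kN/bolt. φR_n = 0.75 × (2×40.32 + 6×92.16) = 475.2 kN.
Tension rupture (net): A_n = (127 − 2×20)×6 = 522 mm² (U = 1.0, A_e = A_n). φR_n = 0.75 × 400 × 522 = 156.6 kN.
Governing: min(448.8, 475.2, 156.6) = 156.6 kN → net-section rupture.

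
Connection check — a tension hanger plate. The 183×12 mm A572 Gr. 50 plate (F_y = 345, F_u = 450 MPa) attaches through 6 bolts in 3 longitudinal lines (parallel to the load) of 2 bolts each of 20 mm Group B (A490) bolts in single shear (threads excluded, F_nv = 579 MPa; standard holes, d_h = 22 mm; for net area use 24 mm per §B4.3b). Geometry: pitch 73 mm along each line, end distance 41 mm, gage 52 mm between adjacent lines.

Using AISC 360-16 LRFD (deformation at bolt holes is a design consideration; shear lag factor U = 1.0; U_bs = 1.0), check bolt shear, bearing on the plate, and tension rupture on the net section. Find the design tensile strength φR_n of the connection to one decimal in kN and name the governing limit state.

449.6 kN (net-section rupture governs)

Bolt shear: A_b = π(20)²/4 = 314.16 mm². φR_n = 0.75 × 579 × 314.16 × 6 × 1 = 818.5 kN.
Bearing (12 mm plate, F_u = 450 MPa): end bolts L_c = 41 − 22/2 = 30, R_n = min(1.2×30×12×450, 2.4×20×12×450) = 194.4 kN/bolt; interior L_c = 73 − 22 = 51, R_n = 259.2 kN/bolt. φR_n = 0.75 × (3×194.4 + 3×259.2) = 1020.6 kN.
Tension rupture (net): A_n = (183 − 3×24)×12 = 1332 mm² (U = 1.0, A_e = A_n). φR_n = 0.75 × 450 × 1332 = 449.6 kN.
Governing: min(818.5, 1020.6, 449.6) = 449.6 kN → net-section rupture.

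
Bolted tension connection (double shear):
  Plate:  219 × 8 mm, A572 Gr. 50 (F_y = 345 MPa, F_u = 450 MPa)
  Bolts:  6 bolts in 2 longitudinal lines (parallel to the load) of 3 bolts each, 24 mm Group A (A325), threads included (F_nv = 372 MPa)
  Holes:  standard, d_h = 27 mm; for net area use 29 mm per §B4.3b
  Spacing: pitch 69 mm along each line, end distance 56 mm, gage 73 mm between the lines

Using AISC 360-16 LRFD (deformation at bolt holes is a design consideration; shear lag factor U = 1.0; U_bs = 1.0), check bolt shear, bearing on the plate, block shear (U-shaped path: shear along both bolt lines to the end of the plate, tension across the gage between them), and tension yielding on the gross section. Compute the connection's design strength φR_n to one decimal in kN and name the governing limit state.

Bolt shear: A_b = π(24)²/4 = 452.39 mm². φR_n = 0.75 × 372 × 452.39 × 6 × 2 = 1514.6 kN.
Bearing (8 mm plate, F_u = 450 MPa): end bolts L_c = 56 − 27/2 = 42.5, R_n = min(1.2×42.5×8×450, 2.4×24×8×450) = 183.6 kN/bolt; interior L_c = 69 − 27 = 42, R_n = 181.44 kN/bolt. φR_n = 0.75 × (2×183.6 + 4×181.44) = 819.7 kN.
Block shear: shear path 2×[56+2×69] = 2×194 mm, A_gv = 3104, A_nv = 2×(194 − 2.5×29)×8 = 1944 mm²; tension across gage: (73 − 1×29)×8 = 352 mm². R_n = min(0.6×450×1944, 0.6×345×3104) + 1.0×450×352 = min(524.88, 642.53) + 158.4 = 683.28 kN. φR_n = 0.75 × 683.28 = 512.5 kN.
Tension yield (gross): A_g = 219×8 = 1752 mm². φR_n = 0.90 × 345 × 1752 = 544.0 kN.
Governing: min(1514.6, 819.7, 512.5, 544.0) = 512.5 kN → block shear.

512.5 kN (block shear governs)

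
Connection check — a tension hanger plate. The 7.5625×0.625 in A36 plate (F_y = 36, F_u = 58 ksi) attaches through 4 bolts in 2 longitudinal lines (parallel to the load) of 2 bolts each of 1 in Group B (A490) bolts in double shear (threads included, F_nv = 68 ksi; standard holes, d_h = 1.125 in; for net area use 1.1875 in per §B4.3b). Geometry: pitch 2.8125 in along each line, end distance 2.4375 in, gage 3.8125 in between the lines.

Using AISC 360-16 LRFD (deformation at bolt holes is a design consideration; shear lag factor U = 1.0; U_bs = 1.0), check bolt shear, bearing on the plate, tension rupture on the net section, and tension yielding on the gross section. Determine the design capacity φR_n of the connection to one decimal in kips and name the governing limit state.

141.0 kips (net-section rupture governs)

Bolt shear: A_b = π(1)²/4 = 0.7854 in². φR_n = 0.75 × 68 × 0.7854 × 4 × 2 = 320.4 kips.
Bearing (0.625 in plate, F_u = 58 ksi): end bolts L_c = 2.4375 − 1.125/2 = 1.875, R_n = min(1.2×1.875×0.625×58, 2.4×1×0.625×58) = 81.563 kips/bolt; interior L_c = 2.8125 − 1.125 = 1.6875, R_n = 73.406 kips/bolt. φR_n = 0.75 × (2×81.563 + 2×73.406) = 232.5 kips.
Tension rupture (net): A_n = (7.5625 − 2×1.1875)×0.625 = 3.2422 in² (U = 1.0, A_e = A_n). φR_n = 0.75 × 58 × 3.2422 = 141.0 kips.
Tension yield (gross): A_g = 7.5625×0.625 = 4.7266 in². φR_n = 0.90 × 36 × 4.7266 = 153.1 kips.
Governing: min(320.4, 232.5, 141.0, 153.1) = 141.0 kips → net-section rupture.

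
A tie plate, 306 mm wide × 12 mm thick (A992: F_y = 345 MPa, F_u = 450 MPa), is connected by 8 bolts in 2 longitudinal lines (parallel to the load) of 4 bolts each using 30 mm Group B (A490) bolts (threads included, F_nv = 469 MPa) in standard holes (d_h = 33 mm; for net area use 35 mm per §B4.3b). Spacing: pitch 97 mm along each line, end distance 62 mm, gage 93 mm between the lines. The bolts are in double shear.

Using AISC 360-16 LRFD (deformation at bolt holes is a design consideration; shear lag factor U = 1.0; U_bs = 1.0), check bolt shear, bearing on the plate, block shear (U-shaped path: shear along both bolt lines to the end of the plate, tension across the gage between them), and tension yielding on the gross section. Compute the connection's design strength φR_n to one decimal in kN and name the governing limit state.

Bolt shear: A_b = π(30)²/4 = 706.86 mm². φR_n = 0.75 × 469 × 706.86 × 8 × 2 = 3978.2 kN.
Bearing (12 mm plate, F_u = 450 MPa): end bolts L_c = 62 − 33/2 = 45.5, R_n = min(1.2×45.5×12×450, 2.4×30×12×450) = 294.84 kN/bolt; interior L_c = 97 − 33 = 64, R_n = 388.8 kN/bolt. φR_n = 0.75 × (2×294.84 + 6×388.8) = 2191.9 kN.
Block shear: shear path 2×[62+3×97] = 2×353 mm, A_gv = 8472, A_nv = 2×(353 − 3.5×35)×12 = 5532 mm²; tension across gage: (93 − 1×35)×12 = 696 mm². R_n = min(0.6×450×5532, 0.6×345×8472) + 1.0×450×696 = min(1493.6, 1753.7) + 313.2 = 1806.8 kN. φR_n = 0.75 × 1806.8 = 1355.1 kN.
Tension yield (gross): A_g = 306×12 = 3672 mm². φR_n = 0.90 × 345 × 3672 = 1140.2 kN.
Governing: min(3978.2, 2191.9, 1355.1, 1140.2) = 1140.2 kN → gross-section yield.

1140.2 kN (gross-section yield governs)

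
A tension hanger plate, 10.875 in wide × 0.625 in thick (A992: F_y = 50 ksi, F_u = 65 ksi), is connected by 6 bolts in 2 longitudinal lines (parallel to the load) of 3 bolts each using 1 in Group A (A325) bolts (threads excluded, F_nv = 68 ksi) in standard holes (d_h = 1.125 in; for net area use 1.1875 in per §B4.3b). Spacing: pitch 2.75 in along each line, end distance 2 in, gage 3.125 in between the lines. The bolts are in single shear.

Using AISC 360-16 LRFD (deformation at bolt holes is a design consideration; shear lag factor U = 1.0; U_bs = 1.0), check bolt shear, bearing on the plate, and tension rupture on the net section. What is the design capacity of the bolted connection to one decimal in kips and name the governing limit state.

240.3 kips (bolt shear governs)

Bolt shear: A_b = π(1)²/4 = 0.7854 in². φR_n = 0.75 × 68 × 0.7854 × 6 × 1 = 240.3 kips.
Bearing (0.625 in plate, F_u = 65 ksi): end bolts L_c = 2 − 1.125/2 = 1.4375, R_n = min(1.2×1.4375×0.625×65, 2.4×1×0.625×65) = 70.078 kips/bolt; interior L_c = 2.75 − 1.125 = 1.625, R_n = 79.219 kips/bolt. φR_n = 0.75 × (2×70.078 + 4×79.219) = 342.8 kips.
Tension rupture (net): A_n = (10.875 − 2×1.1875)×0.625 = 5.3125 in² (U = 1.0, A_e = A_n). φR_n = 0.75 × 65 × 5.3125 = 259.0 kips.
Governing: min(240.3, 342.8, 259.0) = 240.3 kips → bolt shear.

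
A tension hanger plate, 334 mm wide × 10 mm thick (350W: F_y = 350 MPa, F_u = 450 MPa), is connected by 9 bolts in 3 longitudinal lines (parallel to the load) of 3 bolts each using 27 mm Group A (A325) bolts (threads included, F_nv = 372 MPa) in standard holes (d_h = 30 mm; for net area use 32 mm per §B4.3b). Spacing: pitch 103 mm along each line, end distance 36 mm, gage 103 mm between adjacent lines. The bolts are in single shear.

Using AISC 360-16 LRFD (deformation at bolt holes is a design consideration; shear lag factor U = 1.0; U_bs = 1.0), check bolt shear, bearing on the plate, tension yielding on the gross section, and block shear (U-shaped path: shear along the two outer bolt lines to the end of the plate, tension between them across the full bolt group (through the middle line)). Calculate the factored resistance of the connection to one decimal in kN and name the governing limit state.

1052.1 kN (gross-section yield governs)

Bolt shear: A_b = π(27)²/4 = 572.56 mm². φR_n = 0.75 × 372 × 572.56 × 9 × 1 = 1437.7 kN.
Bearing (10 mm plate, F_u = 450 MPa): end bolts L_c = 36 − 30/2 = 21, R_n = min(1.2×21×10×450, 2.4×27×10×450) = 113.4 kN/bolt; interior L_c = 103 − 30 = 73, R_n = 291.6 kN/bolt. φR_n = 0.75 × (3×113.4 + 6×291.6) = 1567.4 kN.
Tension yield (gross): A_g = 334×10 = 3340 mm². φR_n = 0.90 × 350 × 3340 = 1052.1 kN.
Block shear: shear path 2×[36+2×103] = 2×242 mm, A_gv = 4840, A_nv = 2×(242 − 2.5×32)×10 = 3240 mm²; tension across gage: (206 − 2×32)×10 = 1420 mm². R_n = min(0.6×450×3240, 0.6×350×4840) + 1.0×450×1420 = min(874.8, 1016.4) + 639 = 1513.8 kN. φR_n = 0.75 × 1513.8 = 1135.4 kN.
Governing: min(1437.7, 1567.4, 1052.1, 1135.4) = 1052.1 kN → gross-section yield.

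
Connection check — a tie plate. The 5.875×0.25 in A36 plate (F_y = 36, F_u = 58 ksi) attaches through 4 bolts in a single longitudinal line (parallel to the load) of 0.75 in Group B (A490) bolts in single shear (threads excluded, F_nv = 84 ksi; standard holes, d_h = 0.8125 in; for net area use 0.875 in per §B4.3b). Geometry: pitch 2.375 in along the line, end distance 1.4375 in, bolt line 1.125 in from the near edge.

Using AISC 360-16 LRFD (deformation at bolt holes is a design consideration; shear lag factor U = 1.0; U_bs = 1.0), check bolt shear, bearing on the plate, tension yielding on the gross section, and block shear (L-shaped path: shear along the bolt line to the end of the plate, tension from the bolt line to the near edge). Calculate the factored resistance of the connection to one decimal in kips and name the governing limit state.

42.2 kips (block shear governs)

Bolt shear: A_b = π(0.75)²/4 = 0.44179 in². φR_n = 0.75 × 84 × 0.44179 × 4 × 1 = 111.3 kips.
Bearing (0.25 in plate, F_u = 58 ksi): end bolts L_c = 1.4375 − 0.8125/2 = 1.03125, R_n = min(1.2×1.03125×0.25×58, 2.4×0.75×0.25×58) = 17.944 kips/bolt; interior L_c = 2.375 − 0.8125 = 1.5625, R_n = 26.1 kips/bolt. φR_n = 0.75 × (1×17.944 + 3×26.1) = 72.2 kips.
Tension yield (gross): A_g = 5.875×0.25 = 1.4688 in². φR_n = 0.90 × 36 × 1.4688 = 47.6 kips.
Block shear: shear path 1×[1.4375+3×2.375] = 1×8.5625 in, A_gv = 2.1406, A_nv = 1×(8.5625 − 3.5×0.875)×0.25 = 1.375 in²; tension to near edge: (1.125 − 0.5×0.875)×0.25 = 0.17188 in². R_n = min(0.6×58×1.375, 0.6×36×2.1406) + 1.0×58×0.17188 = min(47.85, 46.237) + 9.969 = 56.206 kips. φR_n = 0.75 × 56.206 = 42.2 kips.
Governing: min(111.3, 72.2, 47.6, 42.2) = 42.2 kips → block shear.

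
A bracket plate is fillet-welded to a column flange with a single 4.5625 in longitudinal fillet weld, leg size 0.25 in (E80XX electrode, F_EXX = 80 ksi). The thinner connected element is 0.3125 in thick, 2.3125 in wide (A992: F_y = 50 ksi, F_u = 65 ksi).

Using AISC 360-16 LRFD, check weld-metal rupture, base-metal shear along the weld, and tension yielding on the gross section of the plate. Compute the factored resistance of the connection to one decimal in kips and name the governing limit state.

29.0 kips (weld metal governs)

Weld metal: throat = 0.707×0.25 = 0.17675 in, L = 4.5625 in. φR_n = 0.75 × 0.6 × 80 × 0.17675 × 4.5625 = 29.0 kips.
Base metal shear (0.3125 in plate): yield φR_n = 1.0×0.6×50×0.3125×4.5625 = 42.8 kips; rupture φR_n = 0.75×0.6×65×0.3125×4.5625 = 41.7 kips; take 41.7 kips (rupture).
Tension yield (gross): A_g = 2.3125×0.3125 = 0.72266 in². φR_n = 0.90 × 50 × 0.72266 = 32.5 kips.
Governing: min(29.0, 41.7, 32.5) = 29.0 kips → weld metal.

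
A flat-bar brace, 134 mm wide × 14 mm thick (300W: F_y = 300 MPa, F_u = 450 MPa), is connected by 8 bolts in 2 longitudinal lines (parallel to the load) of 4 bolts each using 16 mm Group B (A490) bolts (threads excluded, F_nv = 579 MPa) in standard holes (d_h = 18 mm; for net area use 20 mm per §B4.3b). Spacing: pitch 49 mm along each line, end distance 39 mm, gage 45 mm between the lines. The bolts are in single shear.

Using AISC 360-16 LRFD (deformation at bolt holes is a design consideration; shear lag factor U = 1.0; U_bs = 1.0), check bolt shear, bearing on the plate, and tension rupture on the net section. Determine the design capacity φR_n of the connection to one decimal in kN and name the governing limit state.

444.2 kN (net-section rupture governs)

Bolt shear: A_b = π(16)²/4 = 201.06 mm². φR_n = 0.75 × 579 × 201.06 × 8 × 1 = 698.5 kN.
Bearing (14 mm plate, F_u = 450 MPa): end bolts L_c = 39 − 18/2 = 30, R_n = min(1.2×30×14×450, 2.4×16×14×450) = 226.8 kN/bolt; interior L_c = 49 − 18 = 31, R_n = 234.36 kN/bolt. φR_n = 0.75 × (2×226.8 + 6×234.36) = 1394.8 kN.
Tension rupture (net): A_n = (134 − 2×20)×14 = 1316 mm² (U = 1.0, A_e = A_n). φR_n = 0.75 × 450 × 1316 = 444.2 kN.
Governing: min(698.5, 1394.8, 444.2) = 444.2 kN → net-section rupture.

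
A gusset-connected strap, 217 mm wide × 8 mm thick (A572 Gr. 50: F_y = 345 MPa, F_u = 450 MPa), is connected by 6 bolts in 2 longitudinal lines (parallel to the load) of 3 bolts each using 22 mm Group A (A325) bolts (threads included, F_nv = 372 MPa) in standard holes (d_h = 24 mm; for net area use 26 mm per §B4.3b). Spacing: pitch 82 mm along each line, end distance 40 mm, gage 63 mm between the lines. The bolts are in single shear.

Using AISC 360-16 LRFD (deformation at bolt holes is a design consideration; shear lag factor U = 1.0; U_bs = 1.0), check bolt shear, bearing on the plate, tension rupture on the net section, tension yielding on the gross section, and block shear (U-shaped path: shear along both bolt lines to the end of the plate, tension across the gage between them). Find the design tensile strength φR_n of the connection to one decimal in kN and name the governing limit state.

445.5 kN (net-section rupture governs)

Bolt shear: A_b = π(22)²/4 = 380.13 mm². φR_n = 0.75 × 372 × 380.13 × 6 × 1 = 636.3 kN.
Bearing (8 mm plate, F_u = 450 MPa): end bolts L_c = 40 − 24/2 = 28, R_n = min(1.2×28×8×450, 2.4×22×8×450) = 120.96 kN/bolt; interior L_c = 82 − 24 = 58, R_n = 190.08 kN/bolt. φR_n = 0.75 × (2×120.96 + 4×190.08) = 751.7 kN.
Tension rupture (net): A_n = (217 − 2×26)×8 = 1320 mm² (U = 1.0, A_e = A_n). φR_n = 0.75 × 450 × 1320 = 445.5 kN.
Tension yield (gross): A_g = 217×8 = 1736 mm². φR_n = 0.90 × 345 × 1736 = 539.0 kN.
Block shear: shear path 2×[40+2×82] = 2×204 mm, A_gv = 3264, A_nv = 2×(204 − 2.5×26)×8 = 2224 mm²; tension across gage: (63 − 1×26)×8 = 296 mm². R_n = min(0.6×450×2224, 0.6×345×3264) + 1.0×450×296 = min(600.48, 675.65) + 133.2 = 733.68 kN. φR_n = 0.75 × 733.68 = 550.3 kN.
Governing: min(636.3, 751.7, 445.5, 539.0, 550.3) = 445.5 kN → net-section rupture.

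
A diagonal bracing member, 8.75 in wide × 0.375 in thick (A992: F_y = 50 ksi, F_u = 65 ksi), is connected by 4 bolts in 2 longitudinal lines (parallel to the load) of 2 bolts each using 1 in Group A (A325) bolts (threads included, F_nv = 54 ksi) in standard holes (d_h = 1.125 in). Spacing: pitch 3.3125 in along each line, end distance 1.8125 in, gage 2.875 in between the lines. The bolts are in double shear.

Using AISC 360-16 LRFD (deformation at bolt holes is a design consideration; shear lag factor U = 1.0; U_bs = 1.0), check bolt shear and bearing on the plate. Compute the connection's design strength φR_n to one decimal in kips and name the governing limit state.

Bolt shear: A_b = π(1)²/4 = 0.7854 in². φR_n = 0.75 × 54 × 0.7854 × 4 × 2 = 254.5 kips.
Bearing (0.375 in plate, F_u = 65 ksi): end bolts L_c = 1.8125 − 1.125/2 = 1.25, R_n = min(1.2×1.25×0.375×65, 2.4×1×0.375×65) = 36.563 kips/bolt; interior L_c = 3.3125 − 1.125 = 2.1875, R_n = 58.5 kips/bolt. φR_n = 0.75 × (2×36.563 + 2×58.5) = 142.6 kips.
Governing: min(254.5, 142.6) = 142.6 kips → bearing.

142.6 kips (bearing governs)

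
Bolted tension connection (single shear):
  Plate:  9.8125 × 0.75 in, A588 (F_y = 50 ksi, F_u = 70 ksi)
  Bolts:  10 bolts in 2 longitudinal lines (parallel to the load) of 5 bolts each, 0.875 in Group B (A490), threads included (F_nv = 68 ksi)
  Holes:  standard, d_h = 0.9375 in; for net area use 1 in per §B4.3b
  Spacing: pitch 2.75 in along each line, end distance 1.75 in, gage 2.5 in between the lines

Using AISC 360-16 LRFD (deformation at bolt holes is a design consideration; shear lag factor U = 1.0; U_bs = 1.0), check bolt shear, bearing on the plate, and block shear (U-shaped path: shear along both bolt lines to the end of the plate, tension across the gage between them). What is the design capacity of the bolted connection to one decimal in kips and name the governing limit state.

Bolt shear: A_b = π(0.875)²/4 = 0.60132 in². φR_n = 0.75 × 68 × 0.60132 × 10 × 1 = 306.7 kips.
Bearing (0.75 in plate, F_u = 70 ksi): end bolts L_c = 1.75 − 0.9375/2 = 1.28125, R_n = min(1.2×1.28125×0.75×70, 2.4×0.875×0.75×70) = 80.719 kips/bolt; interior L_c = 2.75 − 0.9375 = 1.8125, R_n = 110.25 kips/bolt. φR_n = 0.75 × (2×80.719 + 8×110.25) = 782.6 kips.
Block shear: shear path 2×[1.75+4×2.75] = 2×12.75 in, A_gv = 19.125, A_nv = 2×(12.75 − 4.5×1)×0.75 = 12.375 in²; tension across gage: (2.5 − 1×1)×0.75 = 1.125 in². R_n = min(0.6×70×12.375, 0.6×50×19.125) + 1.0×70×1.125 = min(519.75, 573.75) + 78.75 = 598.5 kips. φR_n = 0.75 × 598.5 = 448.9 kips.
Governing: min(306.7, 782.6, 448.9) = 306.7 kips → bolt shear.

306.7 kips (bolt shear governs)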